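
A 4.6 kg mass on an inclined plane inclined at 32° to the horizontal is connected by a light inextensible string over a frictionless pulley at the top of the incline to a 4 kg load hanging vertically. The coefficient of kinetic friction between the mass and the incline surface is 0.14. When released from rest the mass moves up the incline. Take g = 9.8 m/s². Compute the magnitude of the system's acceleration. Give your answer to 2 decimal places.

1.16 m/s²

For the mass on the incline: the weight component along the slope is m₁g sin 32° = 4.6 × 9.8 × 0.5299 = 23.888 N and the normal force is N = m₁g cos 32° = 38.230 N.
Kinetic friction opposes the mass's motion up the incline: f = μN = 0.14 × 38.230 = 5.352 N acting down the slope.
Newton's second law for the mass (up-slope positive): T − 23.888 − 5.352 = 4.6 a. For the hanging load (downward positive): 4 × 9.8 − T = 4 a.
Adding the two equations eliminates T: 9.960 = 8.6 a, so a = 1.1581 m/s².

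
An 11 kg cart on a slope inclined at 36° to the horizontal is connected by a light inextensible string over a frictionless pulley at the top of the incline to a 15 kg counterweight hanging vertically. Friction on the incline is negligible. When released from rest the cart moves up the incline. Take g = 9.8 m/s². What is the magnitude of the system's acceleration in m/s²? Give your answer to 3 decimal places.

For the cart on the incline: the weight component along the slope is m₁g sin 36° = 11 × 9.8 × 0.5878 = 63.365 N and the normal force is N = m₁g cos 36° = 87.212 N.
Newton's second law for the cart (up-slope positive): T − 63.365 = 11 a. For the hanging counterweight (downward positive): 15 × 9.8 − T = 15 a.
Adding the two equations eliminates T: 83.635 = 26 a, so a = 3.2167 m/s².

3.217 m/s²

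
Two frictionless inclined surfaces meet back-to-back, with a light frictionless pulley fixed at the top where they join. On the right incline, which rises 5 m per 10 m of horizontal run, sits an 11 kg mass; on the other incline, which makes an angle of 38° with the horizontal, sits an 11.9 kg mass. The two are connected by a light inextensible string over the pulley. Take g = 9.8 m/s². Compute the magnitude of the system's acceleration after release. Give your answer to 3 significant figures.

1.03 m/s²

Resolve each weight along its own incline: the 11 kg mass has component 11 × 9.8 × sin 26.57° = 48.210 N down its slope, and the 11.9 kg mass has 11.9 × 9.8 × sin 38° = 71.798 N down its slope.
The 11.9 kg side's 71.798 N exceeds the other side's 48.210 N, so that mass slides down and the 11 kg mass slides up. Taking that direction as positive, Newton's second law for the whole system gives 71.798 − 48.210 = (11 + 11.9) a, so a = 23.588 / 22.9 = 1.0300 m/s².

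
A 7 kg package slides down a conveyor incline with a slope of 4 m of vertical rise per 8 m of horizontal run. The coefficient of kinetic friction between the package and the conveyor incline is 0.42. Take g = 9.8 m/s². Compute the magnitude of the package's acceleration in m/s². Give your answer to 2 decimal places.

Resolving the weight along the incline: the component pulling the package down the slope is mg sin 26.57° = 7 × 9.8 × 0.4472 = 30.678 N, and the normal force is N = mg cos 26.57° = 7 × 9.8 × 0.8944 = 61.356 N.
Kinetic friction acts up the slope with magnitude f = μN = 0.42 × 61.356 = 25.770 N.
Net force along the incline is 30.678 − 25.770 = 4.908 N, so a = 4.908 / 7 = 0.7011 m/s².

0.70 m/s²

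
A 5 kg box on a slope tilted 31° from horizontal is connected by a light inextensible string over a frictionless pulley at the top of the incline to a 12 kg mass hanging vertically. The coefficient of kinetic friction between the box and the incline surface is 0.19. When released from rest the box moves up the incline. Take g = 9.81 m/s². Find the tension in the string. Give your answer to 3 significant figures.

For the box on the incline: the weight component along the slope is m₁g sin 31° = 5 × 9.81 × 0.5150 = 25.261 N and the normal force is N = m₁g cos 31° = 42.044 N.
Kinetic friction opposes the box's motion up the incline: f = μN = 0.19 × 42.044 = 7.988 N acting down the slope.
Newton's second law for the box (up-slope positive): T − 25.261 − 7.988 = 5 a. For the hanging mass (downward positive): 12 × 9.81 − T = 12 a.
Adding the two equations eliminates T: 84.471 = 17 a, so a = 4.9689 m/s².
Then from the hanging mass's equation, T = 12 × (9.81 − 4.9689) = 58.093 N.

58.1 N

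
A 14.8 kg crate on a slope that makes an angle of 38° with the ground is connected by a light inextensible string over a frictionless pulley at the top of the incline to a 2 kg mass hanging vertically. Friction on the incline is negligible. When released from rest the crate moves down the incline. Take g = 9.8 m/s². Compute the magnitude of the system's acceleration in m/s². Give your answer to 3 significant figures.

4.15 m/s²

For the crate on the incline: the weight component along the slope is m₁g sin 38° = 14.8 × 9.8 × 0.6157 = 89.301 N and the normal force is N = m₁g cos 38° = 114.293 N.
Newton's second law for the crate (down-slope positive): 89.301 − T = 14.8 a. For the hanging mass (upward positive): T − 2 × 9.8 = 2 a.
Adding the two equations eliminates T: 69.701 = 16.8 a, so a = 4.1489 m/s².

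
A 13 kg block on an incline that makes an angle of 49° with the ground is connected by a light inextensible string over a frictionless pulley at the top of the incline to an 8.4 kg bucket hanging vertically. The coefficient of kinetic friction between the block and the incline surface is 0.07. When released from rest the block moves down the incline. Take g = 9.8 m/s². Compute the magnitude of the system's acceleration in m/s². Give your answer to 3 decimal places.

For the block on the incline: the weight component along the slope is m₁g sin 49° = 13 × 9.8 × 0.7547 = 96.149 N and the normal force is N = m₁g cos 49° = 83.582 N.
Kinetic friction opposes the block's motion down the incline: f = μN = 0.07 × 83.582 = 5.851 N acting up the slope.
Newton's second law for the block (down-slope positive): 96.149 − 5.851 − T = 13 a. For the hanging bucket (upward positive): T − 8.4 × 9.8 = 8.4 a.
Adding the two equations eliminates T: 7.978 = 21.4 a, so a = 0.3728 m/s².

0.373 m/s²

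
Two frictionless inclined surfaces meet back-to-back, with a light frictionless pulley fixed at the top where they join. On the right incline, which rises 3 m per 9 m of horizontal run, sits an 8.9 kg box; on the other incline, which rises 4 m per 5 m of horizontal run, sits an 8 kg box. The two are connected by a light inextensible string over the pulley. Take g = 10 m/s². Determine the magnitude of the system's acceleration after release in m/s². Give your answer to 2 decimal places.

Resolve each weight along its own incline: the 8.9 kg mass has component 8.9 × 10 × sin 18.43° = 28.144 N down its slope, and the 8 kg mass has 8 × 10 × sin 38.66° = 49.976 N down its slope.
The 8 kg side's 49.976 N exceeds the other side's 28.144 N, so that mass slides down and the 8.9 kg mass slides up. Taking that direction as positive, Newton's second law for the whole system gives 49.976 − 28.144 = (8.9 + 8) a, so a = 21.832 / 16.9 = 1.2918 m/s².

1.29 m/s²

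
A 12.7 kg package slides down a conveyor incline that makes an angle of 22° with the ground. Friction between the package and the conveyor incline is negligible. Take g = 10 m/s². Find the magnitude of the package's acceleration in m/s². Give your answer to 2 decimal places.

3.75 m/s²

Resolving the weight along the incline: the component pulling the package down the slope is mg sin 22° = 12.7 × 10 × 0.3746 = 47.574 N, and the normal force is N = mg cos 22° = 12.7 × 10 × 0.9272 = 117.754 N.
With no friction the net force along the incline is 47.574 N, so a = g sin 22° = 47.574 / 12.7 = 3.7460 m/s².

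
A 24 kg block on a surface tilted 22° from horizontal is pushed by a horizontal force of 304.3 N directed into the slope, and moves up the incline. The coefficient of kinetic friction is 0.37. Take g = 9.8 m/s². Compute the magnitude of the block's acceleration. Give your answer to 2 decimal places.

2.97 m/s²

The horizontal push has components F cos 22° = 304.3 × 0.9272 = 282.147 N up the incline and F sin 22° = 304.3 × 0.3746 = 113.991 N pressing into the surface.
The normal force is therefore N = mg cos 22° + F sin 22° = 218.077 + 113.991 = 332.068 N, and kinetic friction down the slope is μN = 0.37 × 332.068 = 122.865 N.
Along the incline: F cos 22° − mg sin 22° − μN = ma, so 282.147 − 88.106 − 122.865 = 24 a, giving a = 2.9657 m/s².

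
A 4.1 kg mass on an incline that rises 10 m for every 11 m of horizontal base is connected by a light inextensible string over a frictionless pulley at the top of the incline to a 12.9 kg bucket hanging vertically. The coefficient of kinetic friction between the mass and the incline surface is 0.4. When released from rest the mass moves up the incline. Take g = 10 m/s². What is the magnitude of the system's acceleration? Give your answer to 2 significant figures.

For the mass on the incline: the weight component along the slope is m₁g sin 42.27° = 4.1 × 10 × 0.6727 = 27.581 N and the normal force is N = m₁g cos 42.27° = 30.338 N.
Kinetic friction opposes the mass's motion up the incline: f = μN = 0.4 × 30.338 = 12.135 N acting down the slope.
Newton's second law for the mass (up-slope positive): T − 27.581 − 12.135 = 4.1 a. For the hanging bucket (downward positive): 12.9 × 10 − T = 12.9 a.
Adding the two equations eliminates T: 89.284 = 17 a, so a = 5.2520 m/s².

5.3 m/s²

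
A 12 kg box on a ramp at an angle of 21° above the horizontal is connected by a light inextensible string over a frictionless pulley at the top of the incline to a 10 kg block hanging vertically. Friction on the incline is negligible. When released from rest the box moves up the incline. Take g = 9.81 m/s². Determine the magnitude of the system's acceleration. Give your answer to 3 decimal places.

2.541 m/s²

For the box on the incline: the weight component along the slope is m₁g sin 21° = 12 × 9.81 × 0.3584 = 42.191 N and the normal force is N = m₁g cos 21° = 109.901 N.
Newton's second law for the box (up-slope positive): T − 42.191 = 12 a. For the hanging block (downward positive): 10 × 9.81 − T = 10 a.
Adding the two equations eliminates T: 55.909 = 22 a, so a = 2.5413 m/s².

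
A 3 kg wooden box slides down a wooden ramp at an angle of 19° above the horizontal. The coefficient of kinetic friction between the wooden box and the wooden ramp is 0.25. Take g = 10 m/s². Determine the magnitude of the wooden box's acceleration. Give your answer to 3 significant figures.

Resolving the weight along the incline: the component pulling the wooden box down the slope is mg sin 19° = 3 × 10 × 0.3256 = 9.768 N, and the normal force is N = mg cos 19° = 3 × 10 × 0.9455 = 28.365 N.
Kinetic friction acts up the slope with magnitude f = μN = 0.25 × 28.365 = 7.091 N.
Net force along the incline is 9.768 − 7.091 = 2.677 N, so a = 2.677 / 3 = 0.8923 m/s².

0.892 m/s²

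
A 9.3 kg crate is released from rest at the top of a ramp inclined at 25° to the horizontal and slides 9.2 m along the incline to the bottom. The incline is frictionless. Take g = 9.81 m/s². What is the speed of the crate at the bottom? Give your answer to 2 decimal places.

The weight component along the incline is mg sin 25° = 38.557 N and the normal force is N = mg cos 25° = 82.685 N.
With no friction, a = g sin 25° = 4.1459 m/s².
Starting from rest over a distance of 9.2 m, v² = 2aL = 2 × 4.1459 × 9.2 = 76.2846, so v = 8.7341 m/s.

8.73 m/s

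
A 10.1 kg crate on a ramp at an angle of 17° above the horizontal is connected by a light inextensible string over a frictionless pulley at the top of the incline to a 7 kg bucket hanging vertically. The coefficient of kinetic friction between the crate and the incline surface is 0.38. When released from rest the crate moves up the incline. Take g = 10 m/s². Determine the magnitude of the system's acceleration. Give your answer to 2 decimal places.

0.22 m/s²

For the crate on the incline: the weight component along the slope is m₁g sin 17° = 10.1 × 10 × 0.2924 = 29.532 N and the normal force is N = m₁g cos 17° = 96.587 N.
Kinetic friction opposes the crate's motion up the incline: f = μN = 0.38 × 96.587 = 36.703 N acting down the slope.
Newton's second law for the crate (up-slope positive): T − 29.532 − 36.703 = 10.1 a. For the hanging bucket (downward positive): 7 × 10 − T = 7 a.
Adding the two equations eliminates T: 3.765 = 17.1 a, so a = 0.2202 m/s².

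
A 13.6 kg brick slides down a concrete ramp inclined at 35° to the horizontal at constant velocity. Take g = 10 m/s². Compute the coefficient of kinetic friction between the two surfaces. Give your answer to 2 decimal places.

0.70

At constant velocity the net force along the incline is zero: mg sin 35° = μ mg cos 35°.
So μ = tan 35° = 0.5736 / 0.8192 = 0.7002.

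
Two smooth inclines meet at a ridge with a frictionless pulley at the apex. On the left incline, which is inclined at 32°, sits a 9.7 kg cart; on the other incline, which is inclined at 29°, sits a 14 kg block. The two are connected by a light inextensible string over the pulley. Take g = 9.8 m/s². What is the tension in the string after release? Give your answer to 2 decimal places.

56.98 N

Resolve each weight along its own incline: the 9.7 kg mass has component 9.7 × 9.8 × sin 32° = 50.374 N down its slope, and the 14 kg mass has 14 × 9.8 × sin 29° = 66.516 N down its slope.
The 14 kg side's 66.516 N exceeds the other side's 50.374 N, so that mass slides down and the 9.7 kg mass slides up. Taking that direction as positive, Newton's second law for the whole system gives 66.516 − 50.374 = (9.7 + 14) a, so a = 16.142 / 23.7 = 0.6811 m/s².
For the 9.7 kg mass (up-slope positive): T − 50.374 = 9.7 × 0.6811, so T = 56.981 N.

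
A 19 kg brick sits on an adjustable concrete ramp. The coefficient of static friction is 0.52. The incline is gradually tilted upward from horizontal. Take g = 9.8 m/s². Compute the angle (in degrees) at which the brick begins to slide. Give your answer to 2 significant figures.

At the threshold of sliding, static friction is at its maximum μ_s N and exactly balances the weight component along the incline: mg sin θ = μ_s mg cos θ.
Hence tan θ = μ_s = 0.52, so θ = arctan(0.52) = 27.4744°.

27°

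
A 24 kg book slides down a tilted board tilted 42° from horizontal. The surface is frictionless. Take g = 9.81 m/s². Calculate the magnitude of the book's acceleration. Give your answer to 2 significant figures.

6.6 m/s²

Resolving the weight along the incline: the component pulling the book down the slope is mg sin 42° = 24 × 9.81 × 0.6691 = 157.533 N, and the normal force is N = mg cos 42° = 24 × 9.81 × 0.7431 = 174.955 N.
With no friction the net force along the incline is 157.533 N, so a = g sin 42° = 157.533 / 24 = 6.5639 m/s².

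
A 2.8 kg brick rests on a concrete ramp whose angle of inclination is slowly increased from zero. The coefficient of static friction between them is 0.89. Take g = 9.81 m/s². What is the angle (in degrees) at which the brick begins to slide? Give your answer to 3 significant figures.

At the threshold of sliding, static friction is at its maximum μ_s N and exactly balances the weight component along the incline: mg sin θ = μ_s mg cos θ.
Hence tan θ = μ_s = 0.89, so θ = arctan(0.89) = 41.6691°.

41.7°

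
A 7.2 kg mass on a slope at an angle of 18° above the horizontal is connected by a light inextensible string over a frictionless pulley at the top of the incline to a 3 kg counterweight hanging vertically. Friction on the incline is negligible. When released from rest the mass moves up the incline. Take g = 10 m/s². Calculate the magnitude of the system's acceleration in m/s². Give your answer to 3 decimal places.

0.760 m/s²

For the mass on the incline: the weight component along the slope is m₁g sin 18° = 7.2 × 10 × 0.3090 = 22.248 N and the normal force is N = m₁g cos 18° = 68.476 N.
Newton's second law for the mass (up-slope positive): T − 22.248 = 7.2 a. For the hanging counterweight (downward positive): 3 × 10 − T = 3 a.
Adding the two equations eliminates T: 7.752 = 10.2 a, so a = 0.7600 m/s².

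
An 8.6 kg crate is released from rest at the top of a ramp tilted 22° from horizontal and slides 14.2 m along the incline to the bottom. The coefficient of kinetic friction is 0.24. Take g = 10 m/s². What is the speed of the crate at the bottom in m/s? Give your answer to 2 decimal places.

The weight component along the incline is mg sin 22° = 32.216 N and the normal force is N = mg cos 22° = 79.738 N.
Friction up the slope is f = μN = 0.24 × 79.738 = 19.137 N, so the net downslope force is 32.216 − 19.137 = 13.079 N and a = 13.079 / 8.6 = 1.5208 m/s².
Starting from rest over a distance of 14.2 m, v² = 2aL = 2 × 1.5208 × 14.2 = 43.1907, so v = 6.5720 m/s.

6.57 m/s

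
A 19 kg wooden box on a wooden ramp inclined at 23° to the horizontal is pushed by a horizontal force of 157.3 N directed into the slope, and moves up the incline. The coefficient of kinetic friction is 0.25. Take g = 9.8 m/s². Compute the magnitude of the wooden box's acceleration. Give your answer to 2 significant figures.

0.73 m/s²

The horizontal push has components F cos 23° = 157.3 × 0.9205 = 144.795 N up the incline and F sin 23° = 157.3 × 0.3907 = 61.457 N pressing into the surface.
The normal force is therefore N = mg cos 23° + F sin 23° = 171.397 + 61.457 = 232.854 N, and kinetic friction down the slope is μN = 0.25 × 232.854 = 58.214 N.
Along the incline: F cos 23° − mg sin 23° − μN = ma, so 144.795 − 72.748 − 58.214 = 19 a, giving a = 0.7281 m/s².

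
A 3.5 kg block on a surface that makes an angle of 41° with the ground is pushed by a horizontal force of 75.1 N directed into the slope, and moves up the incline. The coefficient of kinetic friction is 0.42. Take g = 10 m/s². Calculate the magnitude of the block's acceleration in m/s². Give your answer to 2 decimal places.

The horizontal push has components F cos 41° = 75.1 × 0.7547 = 56.678 N up the incline and F sin 41° = 75.1 × 0.6561 = 49.273 N pressing into the surface.
The normal force is therefore N = mg cos 41° + F sin 41° = 26.415 + 49.273 = 75.688 N, and kinetic friction down the slope is μN = 0.42 × 75.688 = 31.789 N.
Along the incline: F cos 41° − mg sin 41° − μN = ma, so 56.678 − 22.963 − 31.789 = 3.5 a, giving a = 0.5503 m/s².

0.55 m/s²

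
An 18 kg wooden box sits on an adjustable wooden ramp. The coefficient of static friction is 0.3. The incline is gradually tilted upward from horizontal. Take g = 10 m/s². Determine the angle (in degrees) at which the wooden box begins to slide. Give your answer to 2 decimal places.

16.70°

At the threshold of sliding, static friction is at its maximum μ_s N and exactly balances the weight component along the incline: mg sin θ = μ_s mg cos θ.
Hence tan θ = μ_s = 0.3, so θ = arctan(0.3) = 16.6992°.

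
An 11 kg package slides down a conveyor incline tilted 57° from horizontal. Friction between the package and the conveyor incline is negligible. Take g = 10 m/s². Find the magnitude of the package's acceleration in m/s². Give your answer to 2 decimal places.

8.39 m/s²

Resolving the weight along the incline: the component pulling the package down the slope is mg sin 57° = 11 × 10 × 0.8387 = 92.257 N, and the normal force is N = mg cos 57° = 11 × 10 × 0.5446 = 59.906 N.
With no friction the net force along the incline is 92.257 N, so a = g sin 57° = 92.257 / 11 = 8.3870 m/s².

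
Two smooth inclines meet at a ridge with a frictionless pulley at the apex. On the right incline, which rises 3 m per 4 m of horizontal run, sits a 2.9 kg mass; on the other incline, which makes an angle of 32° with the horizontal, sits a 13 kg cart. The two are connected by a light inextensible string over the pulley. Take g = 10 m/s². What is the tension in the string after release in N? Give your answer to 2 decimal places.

26.79 N

Resolve each weight along its own incline: the 2.9 kg mass has component 2.9 × 10 × sin 36.87° = 17.400 N down its slope, and the 13 kg mass has 13 × 10 × sin 32° = 68.890 N down its slope.
The 13 kg side's 68.890 N exceeds the other side's 17.400 N, so that mass slides down and the 2.9 kg mass slides up. Taking that direction as positive, Newton's second law for the whole system gives 68.890 − 17.400 = (2.9 + 13) a, so a = 51.490 / 15.9 = 3.2384 m/s².
For the 2.9 kg mass (up-slope positive): T − 17.400 = 2.9 × 3.2384, so T = 26.791 N.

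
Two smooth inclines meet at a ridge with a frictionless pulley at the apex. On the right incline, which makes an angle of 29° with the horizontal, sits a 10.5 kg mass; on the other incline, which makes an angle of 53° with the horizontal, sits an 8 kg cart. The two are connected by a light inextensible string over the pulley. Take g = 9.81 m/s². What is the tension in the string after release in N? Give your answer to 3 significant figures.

57.2 N

Resolve each weight along its own incline: the 10.5 kg mass has component 10.5 × 9.81 × sin 29° = 49.938 N down its slope, and the 8 kg mass has 8 × 9.81 × sin 53° = 62.677 N down its slope.
The 8 kg side's 62.677 N exceeds the other side's 49.938 N, so that mass slides down and the 10.5 kg mass slides up. Taking that direction as positive, Newton's second law for the whole system gives 62.677 − 49.938 = (10.5 + 8) a, so a = 12.739 / 18.5 = 0.6886 m/s².
For the 10.5 kg mass (up-slope positive): T − 49.938 = 10.5 × 0.6886, so T = 57.168 N.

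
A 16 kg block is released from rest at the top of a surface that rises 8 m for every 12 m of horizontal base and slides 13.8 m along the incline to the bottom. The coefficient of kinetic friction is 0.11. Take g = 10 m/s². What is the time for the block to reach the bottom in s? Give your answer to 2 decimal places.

2.44 s

The weight component along the incline is mg sin 33.69° = 88.752 N and the normal force is N = mg cos 33.69° = 133.128 N.
Friction up the slope is f = μN = 0.11 × 133.128 = 14.644 N, so the net downslope force is 88.752 − 14.644 = 74.108 N and a = 74.108 / 16 = 4.6318 m/s².
Starting from rest, L = ½at², so t = √(2L/a) = √(2 × 13.8 / 4.6318) = 2.4411 s.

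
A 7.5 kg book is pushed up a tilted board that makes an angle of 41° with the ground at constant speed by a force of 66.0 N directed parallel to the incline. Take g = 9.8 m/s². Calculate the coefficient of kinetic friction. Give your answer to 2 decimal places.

At constant speed ΣF = 0 along the incline. The applied 66.0 N acts up the slope; the weight component mg sin 41° = 48.220 N and kinetic friction μN both act down the slope.
So 66.0 = 48.220 + μ × 55.471, giving μ = (66.0 − 48.220) / 55.471 = 0.3205.

0.32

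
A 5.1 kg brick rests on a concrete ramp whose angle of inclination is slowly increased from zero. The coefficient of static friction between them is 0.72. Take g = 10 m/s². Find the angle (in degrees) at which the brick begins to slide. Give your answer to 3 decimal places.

At the threshold of sliding, static friction is at its maximum μ_s N and exactly balances the weight component along the incline: mg sin θ = μ_s mg cos θ.
Hence tan θ = μ_s = 0.72, so θ = arctan(0.72) = 35.7539°.

35.754°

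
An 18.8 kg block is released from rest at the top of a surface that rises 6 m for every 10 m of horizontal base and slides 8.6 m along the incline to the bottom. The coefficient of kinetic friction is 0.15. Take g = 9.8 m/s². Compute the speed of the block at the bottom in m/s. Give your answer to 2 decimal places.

8.06 m/s

The weight component along the incline is mg sin 30.96° = 94.791 N and the normal force is N = mg cos 30.96° = 157.984 N.
Friction up the slope is f = μN = 0.15 × 157.984 = 23.698 N, so the net downslope force is 94.791 − 23.698 = 71.093 N and a = 71.093 / 18.8 = 3.7815 m/s².
Starting from rest over a distance of 8.6 m, v² = 2aL = 2 × 3.7815 × 8.6 = 65.0418, so v = 8.0648 m/s.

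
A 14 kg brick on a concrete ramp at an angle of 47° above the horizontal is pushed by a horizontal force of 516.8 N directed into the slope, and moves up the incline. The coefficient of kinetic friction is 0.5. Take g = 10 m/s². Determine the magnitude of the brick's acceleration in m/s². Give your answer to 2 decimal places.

The horizontal push has components F cos 47° = 516.8 × 0.6820 = 352.458 N up the incline and F sin 47° = 516.8 × 0.7314 = 377.988 N pressing into the surface.
The normal force is therefore N = mg cos 47° + F sin 47° = 95.480 + 377.988 = 473.468 N, and kinetic friction down the slope is μN = 0.5 × 473.468 = 236.734 N.
Along the incline: F cos 47° − mg sin 47° − μN = ma, so 352.458 − 102.396 − 236.734 = 14 a, giving a = 0.9520 m/s².

0.95 m/s²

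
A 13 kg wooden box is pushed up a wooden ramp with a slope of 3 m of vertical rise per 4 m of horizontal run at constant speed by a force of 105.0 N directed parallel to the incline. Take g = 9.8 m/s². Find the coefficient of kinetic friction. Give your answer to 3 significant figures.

At constant speed ΣF = 0 along the incline. The applied 105.0 N acts up the slope; the weight component mg sin 36.87° = 76.440 N and kinetic friction μN both act down the slope.
So 105.0 = 76.440 + μ × 101.920, giving μ = (105.0 − 76.440) / 101.920 = 0.2802.

0.280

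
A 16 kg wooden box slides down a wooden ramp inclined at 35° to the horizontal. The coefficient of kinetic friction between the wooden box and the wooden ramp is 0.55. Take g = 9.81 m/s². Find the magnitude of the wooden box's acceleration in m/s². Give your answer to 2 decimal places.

1.21 m/s²

Resolving the weight along the incline: the component pulling the wooden box down the slope is mg sin 35° = 16 × 9.81 × 0.5736 = 90.032 N, and the normal force is N = mg cos 35° = 16 × 9.81 × 0.8192 = 128.582 N.
Kinetic friction acts up the slope with magnitude f = μN = 0.55 × 128.582 = 70.720 N.
Net force along the incline is 90.032 − 70.720 = 19.312 N, so a = 19.312 / 16 = 1.2070 m/s².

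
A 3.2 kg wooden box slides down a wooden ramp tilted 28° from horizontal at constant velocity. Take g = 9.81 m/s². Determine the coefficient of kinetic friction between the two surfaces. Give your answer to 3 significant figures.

0.532

At constant velocity the net force along the incline is zero: mg sin 28° = μ mg cos 28°.
So μ = tan 28° = 0.4695 / 0.8829 = 0.5318.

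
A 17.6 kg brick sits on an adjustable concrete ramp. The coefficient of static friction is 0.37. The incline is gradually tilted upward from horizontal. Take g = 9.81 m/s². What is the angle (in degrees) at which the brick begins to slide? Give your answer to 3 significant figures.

At the threshold of sliding, static friction is at its maximum μ_s N and exactly balances the weight component along the incline: mg sin θ = μ_s mg cos θ.
Hence tan θ = μ_s = 0.37, so θ = arctan(0.37) = 20.3045°.

20.3°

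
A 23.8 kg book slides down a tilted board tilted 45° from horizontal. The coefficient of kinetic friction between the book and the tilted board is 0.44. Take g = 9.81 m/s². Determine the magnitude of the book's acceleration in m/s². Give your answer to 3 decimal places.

3.885 m/s²

Resolving the weight along the incline: the component pulling the book down the slope is mg sin 45° = 23.8 × 9.81 × 0.7071 = 165.092 N, and the normal force is N = mg cos 45° = 23.8 × 9.81 × 0.7071 = 165.092 N.
Kinetic friction acts up the slope with magnitude f = μN = 0.44 × 165.092 = 72.640 N.
Net force along the incline is 165.092 − 72.640 = 92.452 N, so a = 92.452 / 23.8 = 3.8845 m/s².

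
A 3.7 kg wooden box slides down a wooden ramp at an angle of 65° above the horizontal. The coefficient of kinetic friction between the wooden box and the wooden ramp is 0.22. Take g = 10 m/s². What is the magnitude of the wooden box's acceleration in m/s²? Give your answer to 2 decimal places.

Resolving the weight along the incline: the component pulling the wooden box down the slope is mg sin 65° = 3.7 × 10 × 0.9063 = 33.533 N, and the normal force is N = mg cos 65° = 3.7 × 10 × 0.4226 = 15.636 N.
Kinetic friction acts up the slope with magnitude f = μN = 0.22 × 15.636 = 3.440 N.
Net force along the incline is 33.533 − 3.440 = 30.093 N, so a = 30.093 / 3.7 = 8.1332 m/s².

8.13 m/s²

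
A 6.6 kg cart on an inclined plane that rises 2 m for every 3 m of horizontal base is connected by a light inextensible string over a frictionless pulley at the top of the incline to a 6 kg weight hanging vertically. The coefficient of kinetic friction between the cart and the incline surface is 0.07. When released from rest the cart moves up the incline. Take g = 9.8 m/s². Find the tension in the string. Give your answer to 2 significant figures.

For the cart on the incline: the weight component along the slope is m₁g sin 33.69° = 6.6 × 9.8 × 0.5547 = 35.878 N and the normal force is N = m₁g cos 33.69° = 53.817 N.
Kinetic friction opposes the cart's motion up the incline: f = μN = 0.07 × 53.817 = 3.767 N acting down the slope.
Newton's second law for the cart (up-slope positive): T − 35.878 − 3.767 = 6.6 a. For the hanging weight (downward positive): 6 × 9.8 − T = 6 a.
Adding the two equations eliminates T: 19.155 = 12.6 a, so a = 1.5202 m/s².
Then from the hanging weight's equation, T = 6 × (9.8 − 1.5202) = 49.679 N.

50 N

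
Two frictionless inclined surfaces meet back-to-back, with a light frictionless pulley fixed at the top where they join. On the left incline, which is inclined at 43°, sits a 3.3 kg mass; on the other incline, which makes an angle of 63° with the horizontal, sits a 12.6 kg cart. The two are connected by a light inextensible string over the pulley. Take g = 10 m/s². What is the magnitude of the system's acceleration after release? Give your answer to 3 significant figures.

Resolve each weight along its own incline: the 3.3 kg mass has component 3.3 × 10 × sin 43° = 22.506 N down its slope, and the 12.6 kg mass has 12.6 × 10 × sin 63° = 112.267 N down its slope.
The 12.6 kg side's 112.267 N exceeds the other side's 22.506 N, so that mass slides down and the 3.3 kg mass slides up. Taking that direction as positive, Newton's second law for the whole system gives 112.267 − 22.506 = (3.3 + 12.6) a, so a = 89.761 / 15.9 = 5.6453 m/s².

5.65 m/s²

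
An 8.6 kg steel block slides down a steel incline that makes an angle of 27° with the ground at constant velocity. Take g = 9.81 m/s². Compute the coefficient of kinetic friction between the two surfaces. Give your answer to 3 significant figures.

At constant velocity the net force along the incline is zero: mg sin 27° = μ mg cos 27°.
So μ = tan 27° = 0.4540 / 0.8910 = 0.5095.

0.510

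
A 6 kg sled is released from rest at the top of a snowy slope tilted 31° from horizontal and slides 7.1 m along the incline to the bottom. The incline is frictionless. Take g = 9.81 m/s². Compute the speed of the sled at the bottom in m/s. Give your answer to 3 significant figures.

8.47 m/s

The weight component along the incline is mg sin 31° = 30.315 N and the normal force is N = mg cos 31° = 50.453 N.
With no friction, a = g sin 31° = 5.0525 m/s².
Starting from rest over a distance of 7.1 m, v² = 2aL = 2 × 5.0525 × 7.1 = 71.7455, so v = 8.4703 m/s.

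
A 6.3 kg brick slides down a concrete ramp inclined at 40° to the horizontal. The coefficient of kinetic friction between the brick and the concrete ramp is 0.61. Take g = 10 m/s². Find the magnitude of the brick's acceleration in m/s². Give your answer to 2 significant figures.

1.8 m/s²

Resolving the weight along the incline: the component pulling the brick down the slope is mg sin 40° = 6.3 × 10 × 0.6428 = 40.496 N, and the normal force is N = mg cos 40° = 6.3 × 10 × 0.7660 = 48.258 N.
Kinetic friction acts up the slope with magnitude f = μN = 0.61 × 48.258 = 29.437 N.
Net force along the incline is 40.496 − 29.437 = 11.059 N, so a = 11.059 / 6.3 = 1.7554 m/s².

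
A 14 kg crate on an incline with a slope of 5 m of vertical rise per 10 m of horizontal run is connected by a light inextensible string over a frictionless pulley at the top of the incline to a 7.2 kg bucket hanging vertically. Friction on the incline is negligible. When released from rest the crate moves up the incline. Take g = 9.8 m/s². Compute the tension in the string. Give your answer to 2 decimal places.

For the crate on the incline: the weight component along the slope is m₁g sin 26.57° = 14 × 9.8 × 0.4472 = 61.356 N and the normal force is N = m₁g cos 26.57° = 122.715 N.
Newton's second law for the crate (up-slope positive): T − 61.356 = 14 a. For the hanging bucket (downward positive): 7.2 × 9.8 − T = 7.2 a.
Adding the two equations eliminates T: 9.204 = 21.2 a, so a = 0.4342 m/s².
Then from the hanging bucket's equation, T = 7.2 × (9.8 − 0.4342) = 67.434 N.

67.43 N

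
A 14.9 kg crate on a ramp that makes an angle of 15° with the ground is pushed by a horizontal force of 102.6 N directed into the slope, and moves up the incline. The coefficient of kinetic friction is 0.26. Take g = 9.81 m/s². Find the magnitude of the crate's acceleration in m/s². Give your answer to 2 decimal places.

1.19 m/s²

The horizontal push has components F cos 15° = 102.6 × 0.9659 = 99.101 N up the incline and F sin 15° = 102.6 × 0.2588 = 26.553 N pressing into the surface.
The normal force is therefore N = mg cos 15° + F sin 15° = 141.185 + 26.553 = 167.738 N, and kinetic friction down the slope is μN = 0.26 × 167.738 = 43.612 N.
Along the incline: F cos 15° − mg sin 15° − μN = ma, so 99.101 − 37.829 − 43.612 = 14.9 a, giving a = 1.1852 m/s².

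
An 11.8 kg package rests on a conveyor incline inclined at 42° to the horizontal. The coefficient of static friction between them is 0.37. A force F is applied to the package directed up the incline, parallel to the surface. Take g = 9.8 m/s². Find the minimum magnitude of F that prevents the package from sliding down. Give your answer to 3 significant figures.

45.6 N

The normal force is N = mg cos 42° = 85.937 N. With F at its minimum the package is on the verge of sliding down, so static friction is at its maximum μ_s N = 0.37 × 85.937 = 31.797 N and acts up the slope.
Equilibrium along the incline: F + μ_s N = mg sin 42°, so F = 77.378 − 31.797 = 45.581 N.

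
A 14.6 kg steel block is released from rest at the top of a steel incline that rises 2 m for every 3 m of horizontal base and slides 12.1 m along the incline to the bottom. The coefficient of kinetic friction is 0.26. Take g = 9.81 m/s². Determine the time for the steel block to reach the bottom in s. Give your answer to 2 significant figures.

The weight component along the incline is mg sin 33.69° = 79.447 N and the normal force is N = mg cos 33.69° = 119.171 N.
Friction up the slope is f = μN = 0.26 × 119.171 = 30.984 N, so the net downslope force is 79.447 − 30.984 = 48.463 N and a = 48.463 / 14.6 = 3.3194 m/s².
Starting from rest, L = ½at², so t = √(2L/a) = √(2 × 12.1 / 3.3194) = 2.7001 s.

2.7 s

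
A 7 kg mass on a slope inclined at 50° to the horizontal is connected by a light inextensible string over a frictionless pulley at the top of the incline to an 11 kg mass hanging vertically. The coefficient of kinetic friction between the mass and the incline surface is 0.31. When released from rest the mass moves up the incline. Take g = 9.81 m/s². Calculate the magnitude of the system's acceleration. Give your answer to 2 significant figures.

2.3 m/s²

For the mass on the incline: the weight component along the slope is m₁g sin 50° = 7 × 9.81 × 0.7660 = 52.601 N and the normal force is N = m₁g cos 50° = 44.140 N.
Kinetic friction opposes the mass's motion up the incline: f = μN = 0.31 × 44.140 = 13.683 N acting down the slope.
Newton's second law for the mass (up-slope positive): T − 52.601 − 13.683 = 7 a. For the hanging mass (downward positive): 11 × 9.81 − T = 11 a.
Adding the two equations eliminates T: 41.626 = 18 a, so a = 2.3126 m/s².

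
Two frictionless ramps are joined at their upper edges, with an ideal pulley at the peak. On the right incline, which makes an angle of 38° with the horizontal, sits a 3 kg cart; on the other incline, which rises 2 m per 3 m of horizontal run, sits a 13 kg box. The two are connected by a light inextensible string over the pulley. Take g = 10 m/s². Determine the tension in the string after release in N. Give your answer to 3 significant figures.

28.5 N

Resolve each weight along its own incline: the 3 kg mass has component 3 × 10 × sin 38° = 18.470 N down its slope, and the 13 kg mass has 13 × 10 × sin 33.69° = 72.111 N down its slope.
The 13 kg side's 72.111 N exceeds the other side's 18.470 N, so that mass slides down and the 3 kg mass slides up. Taking that direction as positive, Newton's second law for the whole system gives 72.111 − 18.470 = (3 + 13) a, so a = 53.641 / 16 = 3.3526 m/s².
For the 3 kg mass (up-slope positive): T − 18.470 = 3 × 3.3526, so T = 28.528 N.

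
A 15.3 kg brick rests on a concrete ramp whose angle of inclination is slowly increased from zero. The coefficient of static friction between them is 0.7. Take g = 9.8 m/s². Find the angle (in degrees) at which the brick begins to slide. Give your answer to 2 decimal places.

At the threshold of sliding, static friction is at its maximum μ_s N and exactly balances the weight component along the incline: mg sin θ = μ_s mg cos θ.
Hence tan θ = μ_s = 0.7, so θ = arctan(0.7) = 34.9920°.

34.99°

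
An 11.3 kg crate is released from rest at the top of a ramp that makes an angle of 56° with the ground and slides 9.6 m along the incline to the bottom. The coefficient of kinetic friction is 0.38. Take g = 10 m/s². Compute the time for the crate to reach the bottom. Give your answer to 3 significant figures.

The weight component along the incline is mg sin 56° = 93.681 N and the normal force is N = mg cos 56° = 63.189 N.
Friction up the slope is f = μN = 0.38 × 63.189 = 24.012 N, so the net downslope force is 93.681 − 24.012 = 69.669 N and a = 69.669 / 11.3 = 6.1654 m/s².
Starting from rest, L = ½at², so t = √(2L/a) = √(2 × 9.6 / 6.1654) = 1.7647 s.

1.76 s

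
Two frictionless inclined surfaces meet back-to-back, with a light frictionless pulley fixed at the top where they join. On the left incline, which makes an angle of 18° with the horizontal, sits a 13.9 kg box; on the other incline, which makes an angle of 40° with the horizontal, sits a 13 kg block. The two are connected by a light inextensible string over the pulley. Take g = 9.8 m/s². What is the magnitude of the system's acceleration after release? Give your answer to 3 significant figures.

Resolve each weight along its own incline: the 13.9 kg mass has component 13.9 × 9.8 × sin 18° = 42.094 N down its slope, and the 13 kg mass has 13 × 9.8 × sin 40° = 81.891 N down its slope.
The 13 kg side's 81.891 N exceeds the other side's 42.094 N, so that mass slides down and the 13.9 kg mass slides up. Taking that direction as positive, Newton's second law for the whole system gives 81.891 − 42.094 = (13.9 + 13) a, so a = 39.797 / 26.9 = 1.4794 m/s².

1.48 m/s²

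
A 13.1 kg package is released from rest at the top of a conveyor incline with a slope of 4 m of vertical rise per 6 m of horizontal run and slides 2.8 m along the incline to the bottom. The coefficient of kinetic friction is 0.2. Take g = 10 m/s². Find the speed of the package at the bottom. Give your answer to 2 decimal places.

The weight component along the incline is mg sin 33.69° = 72.666 N and the normal force is N = mg cos 33.69° = 108.999 N.
Friction up the slope is f = μN = 0.2 × 108.999 = 21.800 N, so the net downslope force is 72.666 − 21.800 = 50.866 N and a = 50.866 / 13.1 = 3.8829 m/s².
Starting from rest over a distance of 2.8 m, v² = 2aL = 2 × 3.8829 × 2.8 = 21.7442, so v = 4.6631 m/s.

4.66 m/s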